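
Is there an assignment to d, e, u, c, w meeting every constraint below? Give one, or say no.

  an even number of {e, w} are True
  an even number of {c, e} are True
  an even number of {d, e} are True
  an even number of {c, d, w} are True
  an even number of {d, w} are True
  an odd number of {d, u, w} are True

d = False; e = False; u = True; c = False; w = False

{e, w}: 0 true → even ✓
{c, e}: 0 true → even ✓
{d, e}: 0 true → even ✓
{c, d, w}: 0 true → even ✓
{d, w}: 0 true → even ✓
{d, u, w}: 1 true → odd ✓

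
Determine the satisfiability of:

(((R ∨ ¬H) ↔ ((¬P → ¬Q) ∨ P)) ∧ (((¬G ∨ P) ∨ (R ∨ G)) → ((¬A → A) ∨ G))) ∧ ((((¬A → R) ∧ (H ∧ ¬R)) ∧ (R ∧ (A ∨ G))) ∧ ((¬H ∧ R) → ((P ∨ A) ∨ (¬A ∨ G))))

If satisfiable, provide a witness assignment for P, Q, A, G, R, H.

UNSATISFIABLE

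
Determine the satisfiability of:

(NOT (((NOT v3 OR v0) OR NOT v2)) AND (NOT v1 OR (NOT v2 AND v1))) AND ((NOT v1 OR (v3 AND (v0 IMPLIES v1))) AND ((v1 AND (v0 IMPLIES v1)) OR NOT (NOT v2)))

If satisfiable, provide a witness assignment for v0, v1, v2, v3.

v0 = False, v1 = False, v2 = True, v3 = True

  NOT (((NOT v3 OR v0) OR NOT v2)) AND (NOT v1 OR (NOT v2 AND v1)) = True
    NOT (((NOT v3 OR v0) OR NOT v2)) = True
      (NOT v3 OR v0) OR NOT v2 = False
        NOT v3 OR v0 = False
          NOT v3 = False
        NOT v2 = False
    NOT v1 OR (NOT v2 AND v1) = True
      NOT v1 = True
      NOT v2 AND v1 = False
        NOT v2 = False
  (NOT v1 OR (v3 AND (v0 IMPLIES v1))) AND ((v1 AND (v0 IMPLIES v1)) OR NOT (NOT v2)) = True
    NOT v1 OR (v3 AND (v0 IMPLIES v1)) = True
      NOT v1 = True
      v3 AND (v0 IMPLIES v1) = True
        v0 IMPLIES v1 = True
    (v1 AND (v0 IMPLIES v1)) OR NOT (NOT v2) = True
      v1 AND (v0 IMPLIES v1) = False
        v0 IMPLIES v1 = True
      NOT (NOT v2) = True
        NOT v2 = False
Both conjuncts True, so the formula holds.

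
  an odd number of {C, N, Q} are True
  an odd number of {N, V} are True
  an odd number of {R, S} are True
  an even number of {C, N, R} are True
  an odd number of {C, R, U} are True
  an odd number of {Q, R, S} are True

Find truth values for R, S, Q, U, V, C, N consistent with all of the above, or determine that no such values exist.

R = True; S = False; Q = False; U = True; V = True; C = True; N = False

{C, N, Q}: 1 true → odd ✓
{N, V}: 1 true → odd ✓
{R, S}: 1 true → odd ✓
{C, N, R}: 2 true → even ✓
{C, R, U}: 3 true → odd ✓
{Q, R, S}: 1 true → odd ✓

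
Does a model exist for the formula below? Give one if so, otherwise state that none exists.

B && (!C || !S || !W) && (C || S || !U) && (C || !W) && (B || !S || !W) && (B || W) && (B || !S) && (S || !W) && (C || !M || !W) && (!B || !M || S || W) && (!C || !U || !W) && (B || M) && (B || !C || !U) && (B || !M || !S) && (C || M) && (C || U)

Unit clause (B) forces B = True.
Set M = False.
  then (C || M) forces C = True.
Try W = True:
  (!C || !S || !W) forces S = False.
  clause (S || !W) is falsified — backtrack.
So W = False.
Set S = False.
Set U = True.
All clauses satisfied.

M = False, W = False, S = False, C = True, B = True, U = True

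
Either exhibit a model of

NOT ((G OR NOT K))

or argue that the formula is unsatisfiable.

G = False, K = True

  NOT ((G OR NOT K)) = True
    G OR NOT K = False
      NOT K = False
The formula evaluates to True.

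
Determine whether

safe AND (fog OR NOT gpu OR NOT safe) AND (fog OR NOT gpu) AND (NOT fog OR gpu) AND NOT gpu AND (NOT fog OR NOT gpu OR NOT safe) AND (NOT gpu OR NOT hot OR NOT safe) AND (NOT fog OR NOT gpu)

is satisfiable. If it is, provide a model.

fog=F, hot=F, gpu=F, safe=T

Unit clause (safe) forces safe = True.
Unit clause (NOT gpu) forces gpu = False.
In (NOT fog OR gpu) only NOT fog is left, so fog = False.
Set hot = False.
Check each clause:
  (safe): safe holds.
  (fog OR NOT gpu OR NOT safe): NOT gpu holds.
  (fog OR NOT gpu): NOT gpu holds.
  (NOT fog OR gpu): NOT fog holds.
  (NOT gpu): NOT gpu holds.
  (NOT fog OR NOT gpu OR NOT safe): NOT fog holds.
  (NOT gpu OR NOT hot OR NOT safe): NOT gpu holds.
  (NOT fog OR NOT gpu): NOT fog holds.
All clauses satisfied.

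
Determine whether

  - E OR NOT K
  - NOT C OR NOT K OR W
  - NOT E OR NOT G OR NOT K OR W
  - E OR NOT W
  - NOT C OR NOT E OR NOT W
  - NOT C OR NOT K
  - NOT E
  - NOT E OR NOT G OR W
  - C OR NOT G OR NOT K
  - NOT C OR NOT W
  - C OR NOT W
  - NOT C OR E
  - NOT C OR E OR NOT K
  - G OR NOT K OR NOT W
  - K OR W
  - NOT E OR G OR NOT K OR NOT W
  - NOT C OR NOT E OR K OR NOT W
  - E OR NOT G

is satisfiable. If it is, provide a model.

Case E = True:
  Clause (NOT E) is falsified — contradiction.
Case E = False:
  (E OR NOT K) forces K = False.
  (E OR NOT W) forces W = False.
  Clause (K OR W) is falsified — contradiction.
Both cases fail, so the formula is unsatisfiable.

Unsatisfiable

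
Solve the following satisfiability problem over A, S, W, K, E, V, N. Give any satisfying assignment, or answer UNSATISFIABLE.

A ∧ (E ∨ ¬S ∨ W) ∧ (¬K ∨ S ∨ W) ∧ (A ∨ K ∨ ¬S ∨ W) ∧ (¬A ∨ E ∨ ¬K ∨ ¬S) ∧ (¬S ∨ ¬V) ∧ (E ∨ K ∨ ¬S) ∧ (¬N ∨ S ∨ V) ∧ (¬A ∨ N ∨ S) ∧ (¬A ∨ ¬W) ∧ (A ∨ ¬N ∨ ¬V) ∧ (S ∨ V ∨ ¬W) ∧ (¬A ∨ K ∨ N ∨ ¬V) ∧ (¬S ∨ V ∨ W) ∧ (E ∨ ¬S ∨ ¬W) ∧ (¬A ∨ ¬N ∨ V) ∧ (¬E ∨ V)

Unit clause (A) forces A = True.
In (¬A ∨ ¬W) only ¬W is left, so W = False.
Set S = False.
  then (¬K ∨ S ∨ W) forces K = False.
  then (¬A ∨ N ∨ S) forces N = True.
  then (¬A ∨ ¬N ∨ V) forces V = True.
Set E = False.
All clauses satisfied.

A: True; S: False; W: False; K: False; E: False; V: True; N: True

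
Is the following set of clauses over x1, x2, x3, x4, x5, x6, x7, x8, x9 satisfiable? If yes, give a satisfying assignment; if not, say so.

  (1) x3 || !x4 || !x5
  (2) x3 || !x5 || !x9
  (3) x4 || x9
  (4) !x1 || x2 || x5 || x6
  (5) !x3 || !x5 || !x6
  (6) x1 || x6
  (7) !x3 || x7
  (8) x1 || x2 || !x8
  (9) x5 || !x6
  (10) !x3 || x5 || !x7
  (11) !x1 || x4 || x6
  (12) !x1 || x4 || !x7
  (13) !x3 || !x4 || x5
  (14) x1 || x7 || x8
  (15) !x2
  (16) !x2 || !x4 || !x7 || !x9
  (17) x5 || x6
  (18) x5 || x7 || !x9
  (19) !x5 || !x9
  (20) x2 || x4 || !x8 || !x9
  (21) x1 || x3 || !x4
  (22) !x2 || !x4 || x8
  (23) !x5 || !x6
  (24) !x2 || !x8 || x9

x1: True; x2: False; x3: True; x4: True; x5: True; x6: False; x7: True; x8: True; x9: False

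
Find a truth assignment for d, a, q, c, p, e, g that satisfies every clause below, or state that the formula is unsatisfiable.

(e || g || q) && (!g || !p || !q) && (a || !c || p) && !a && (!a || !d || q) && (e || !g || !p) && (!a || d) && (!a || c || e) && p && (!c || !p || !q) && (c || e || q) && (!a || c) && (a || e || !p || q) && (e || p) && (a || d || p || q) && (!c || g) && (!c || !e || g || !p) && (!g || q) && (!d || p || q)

Unit clause (!a) forces a = False.
Unit clause (p) forces p = True.
Set d = False.
Set q = True.
  then (!g || !p || !q) forces g = False.
  then (!c || !p || !q) forces c = False.
Set e = False.
All clauses satisfied.

d = False; a = False; q = True; c = False; p = True; e = False; g = False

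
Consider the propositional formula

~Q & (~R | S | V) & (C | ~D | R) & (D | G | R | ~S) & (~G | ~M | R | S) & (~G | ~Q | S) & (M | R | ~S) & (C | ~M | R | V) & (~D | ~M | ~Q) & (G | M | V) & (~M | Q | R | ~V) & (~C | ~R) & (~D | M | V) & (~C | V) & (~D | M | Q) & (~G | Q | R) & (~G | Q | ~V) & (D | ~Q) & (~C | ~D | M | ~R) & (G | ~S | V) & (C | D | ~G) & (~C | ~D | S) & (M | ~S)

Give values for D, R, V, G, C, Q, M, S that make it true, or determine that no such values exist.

D = False, R = False, V = True, G = False, C = True, Q = False, M = False, S = False

Unit clause (~Q) forces Q = False.
Set D = False.
Set R = False.
  then (~G | Q | R) forces G = False.
  then (D | G | R | ~S) forces S = False.
Try V = False:
  (G | M | V) forces M = True.
  (C | ~M | R | V) forces C = True.
  clause (~C | V) is falsified — backtrack.
So V = True.
  then (~M | Q | R | ~V) forces M = False.
Set C = True.
All clauses satisfied.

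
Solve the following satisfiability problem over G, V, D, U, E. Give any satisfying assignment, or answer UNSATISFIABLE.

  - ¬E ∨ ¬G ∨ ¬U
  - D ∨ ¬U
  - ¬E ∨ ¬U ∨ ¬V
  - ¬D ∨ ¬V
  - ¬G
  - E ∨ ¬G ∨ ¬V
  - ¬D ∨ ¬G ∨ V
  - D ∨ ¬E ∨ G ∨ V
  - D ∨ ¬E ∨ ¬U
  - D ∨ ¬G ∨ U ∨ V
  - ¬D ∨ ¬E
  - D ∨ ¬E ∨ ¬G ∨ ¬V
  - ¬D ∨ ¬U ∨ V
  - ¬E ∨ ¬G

G = False, V = True, D = False, U = False, E = True

Unit clause (¬G) forces G = False.
Set V = True.
  then (¬D ∨ ¬V) forces D = False.
  then (D ∨ ¬U) forces U = False.
Set E = True.
All clauses satisfied.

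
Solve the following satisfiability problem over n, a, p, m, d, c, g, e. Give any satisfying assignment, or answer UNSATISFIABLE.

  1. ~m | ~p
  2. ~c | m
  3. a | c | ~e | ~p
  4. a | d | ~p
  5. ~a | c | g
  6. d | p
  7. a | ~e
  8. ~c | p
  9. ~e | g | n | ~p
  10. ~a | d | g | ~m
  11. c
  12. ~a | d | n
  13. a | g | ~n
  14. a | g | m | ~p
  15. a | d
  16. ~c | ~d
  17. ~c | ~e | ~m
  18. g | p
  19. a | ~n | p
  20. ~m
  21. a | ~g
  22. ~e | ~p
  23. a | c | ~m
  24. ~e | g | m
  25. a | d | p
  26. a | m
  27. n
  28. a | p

No satisfying assignment exists.

Case m = True:
  Clause (~m) is falsified — contradiction.
Case m = False:
  (~c | m) forces c = False.
  Clause (c) is falsified — contradiction.
Both cases fail, so the formula is unsatisfiable.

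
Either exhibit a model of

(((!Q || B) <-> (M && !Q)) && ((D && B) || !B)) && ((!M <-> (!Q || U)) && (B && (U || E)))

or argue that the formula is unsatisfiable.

Case B = True: the formula simplifies to ((M && !Q) && D) && ((!M <-> (!Q || U)) && (U || E)).
  Q = True: the conjunct !Q is False.
  Q = False: simplifies to (M && D) && (!M && (U || E)).
    M = True: the conjunct !M is False.
    M = False: the conjunct M is False.
Case B = False: the conjunct B is False.
Both cases fail — unsatisfiable.

Unsatisfiable — no assignment works.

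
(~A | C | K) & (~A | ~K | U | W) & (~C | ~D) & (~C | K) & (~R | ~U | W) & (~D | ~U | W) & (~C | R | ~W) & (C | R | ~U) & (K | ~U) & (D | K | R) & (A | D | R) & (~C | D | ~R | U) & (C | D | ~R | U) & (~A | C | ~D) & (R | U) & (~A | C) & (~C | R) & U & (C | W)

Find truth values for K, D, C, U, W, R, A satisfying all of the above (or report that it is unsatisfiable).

K=T, D=T, C=F, U=T, W=T, R=T, A=F

Unit clause (U) forces U = True.
In (K | ~U) only K is left, so K = True.
Set D = True.
  then (~C | ~D) forces C = False.
  then (~D | ~U | W) forces W = True.
  then (C | R | ~U) forces R = True.
  then (~A | C | ~D) forces A = False.
All clauses satisfied.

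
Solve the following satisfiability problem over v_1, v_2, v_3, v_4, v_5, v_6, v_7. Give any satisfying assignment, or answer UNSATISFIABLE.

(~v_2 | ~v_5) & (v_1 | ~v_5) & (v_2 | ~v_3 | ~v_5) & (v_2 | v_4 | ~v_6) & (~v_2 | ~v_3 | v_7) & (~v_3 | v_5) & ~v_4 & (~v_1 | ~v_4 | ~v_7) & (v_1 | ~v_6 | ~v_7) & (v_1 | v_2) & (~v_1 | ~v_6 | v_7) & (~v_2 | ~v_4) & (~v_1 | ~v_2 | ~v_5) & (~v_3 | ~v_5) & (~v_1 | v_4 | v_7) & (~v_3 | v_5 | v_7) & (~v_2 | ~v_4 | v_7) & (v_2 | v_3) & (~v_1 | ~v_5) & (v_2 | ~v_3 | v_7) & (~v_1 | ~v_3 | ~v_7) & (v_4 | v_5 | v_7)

Unit clause (~v_4) forces v_4 = False.
Set v_1 = False.
  then (v_1 | ~v_5) forces v_5 = False.
  then (~v_3 | v_5) forces v_3 = False.
  then (v_1 | v_2) forces v_2 = True.
  then (v_4 | v_5 | v_7) forces v_7 = True.
  then (v_1 | ~v_6 | ~v_7) forces v_6 = False.
All clauses satisfied.

v_1 = False; v_2 = True; v_3 = False; v_4 = False; v_5 = False; v_6 = False; v_7 = True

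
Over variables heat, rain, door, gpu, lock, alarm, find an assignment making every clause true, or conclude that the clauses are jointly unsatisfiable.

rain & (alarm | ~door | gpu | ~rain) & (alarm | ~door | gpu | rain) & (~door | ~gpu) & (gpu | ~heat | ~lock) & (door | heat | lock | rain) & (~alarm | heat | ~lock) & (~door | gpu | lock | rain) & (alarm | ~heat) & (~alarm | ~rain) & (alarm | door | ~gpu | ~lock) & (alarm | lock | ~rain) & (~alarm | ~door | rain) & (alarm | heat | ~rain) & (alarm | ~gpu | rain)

UNSATISFIABLE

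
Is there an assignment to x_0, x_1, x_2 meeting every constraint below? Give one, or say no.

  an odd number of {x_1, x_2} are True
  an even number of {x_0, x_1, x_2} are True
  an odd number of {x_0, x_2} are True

x_0 = True, x_1 = True, x_2 = False

{x_1, x_2}: 1 true → odd ✓
{x_0, x_1, x_2}: 2 true → even ✓
{x_0, x_2}: 1 true → odd ✓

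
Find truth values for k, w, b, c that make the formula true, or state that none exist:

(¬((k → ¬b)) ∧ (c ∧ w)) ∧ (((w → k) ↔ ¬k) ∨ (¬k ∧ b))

The formula is unsatisfiable.

Case k = True: the conjunct ((w → k) ↔ ¬k) ∨ (¬k ∧ b) becomes (True ↔ False) ∨ (False ∧ b) = False.
Case k = False: the conjunct ¬((k → ¬b)) becomes ¬((False → ¬b)) = False.
Both cases fail — unsatisfiable.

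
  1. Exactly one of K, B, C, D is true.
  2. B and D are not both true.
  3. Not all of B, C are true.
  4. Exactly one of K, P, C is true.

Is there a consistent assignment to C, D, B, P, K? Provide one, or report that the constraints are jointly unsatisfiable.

C = True; D = False; B = False; P = False; K = False

  (1) {K, B, C, D}: 1 true — exactly one ✓
  (2) B=F, D=F — not both ✓
  (3) {B, C}: 1/2 true — not all ✓
  (4) {K, P, C}: 1 true — exactly one ✓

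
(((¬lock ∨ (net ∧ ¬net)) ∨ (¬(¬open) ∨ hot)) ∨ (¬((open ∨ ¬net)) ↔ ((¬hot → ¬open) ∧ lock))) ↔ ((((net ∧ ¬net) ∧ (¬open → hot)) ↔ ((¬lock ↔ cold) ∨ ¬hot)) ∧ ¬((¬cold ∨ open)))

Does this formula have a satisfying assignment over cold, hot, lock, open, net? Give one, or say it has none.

cold=T, hot=F, lock=T, open=F, net=F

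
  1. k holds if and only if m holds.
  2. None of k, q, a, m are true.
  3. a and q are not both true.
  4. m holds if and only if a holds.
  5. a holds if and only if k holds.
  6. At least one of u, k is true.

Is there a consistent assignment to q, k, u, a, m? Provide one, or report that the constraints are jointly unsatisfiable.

q = False, k = False, u = True, a = False, m = False

  (1) k=F, m=F — same ✓
  (2) {k, q, a, m}: 0 true — none ✓
  (3) a=F, q=F — not both ✓
  (4) m=F, a=F — same ✓
  (5) a=F, k=F — same ✓
  (6) {u, k}: 1 true — at least one ✓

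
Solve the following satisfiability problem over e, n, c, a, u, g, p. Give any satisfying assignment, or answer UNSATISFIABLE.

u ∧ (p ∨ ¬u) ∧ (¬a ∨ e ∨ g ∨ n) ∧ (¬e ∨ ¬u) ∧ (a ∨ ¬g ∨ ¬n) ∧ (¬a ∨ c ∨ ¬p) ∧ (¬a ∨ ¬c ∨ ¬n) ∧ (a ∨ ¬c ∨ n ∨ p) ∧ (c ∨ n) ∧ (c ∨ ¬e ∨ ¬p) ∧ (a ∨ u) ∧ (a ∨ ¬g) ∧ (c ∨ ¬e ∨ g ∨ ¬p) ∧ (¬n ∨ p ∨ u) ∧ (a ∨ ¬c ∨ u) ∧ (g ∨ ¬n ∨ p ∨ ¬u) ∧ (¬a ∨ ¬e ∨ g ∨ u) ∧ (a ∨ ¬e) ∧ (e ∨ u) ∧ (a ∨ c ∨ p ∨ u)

Unit clause (u) forces u = True.
In (p ∨ ¬u) only p is left, so p = True.
In (¬e ∨ ¬u) only ¬e is left, so e = False.
Set n = True.
Set c = True.
  then (¬a ∨ ¬c ∨ ¬n) forces a = False.
  then (a ∨ ¬g) forces g = False.
All clauses satisfied.

e=F, n=T, c=T, a=F, u=T, g=F, p=T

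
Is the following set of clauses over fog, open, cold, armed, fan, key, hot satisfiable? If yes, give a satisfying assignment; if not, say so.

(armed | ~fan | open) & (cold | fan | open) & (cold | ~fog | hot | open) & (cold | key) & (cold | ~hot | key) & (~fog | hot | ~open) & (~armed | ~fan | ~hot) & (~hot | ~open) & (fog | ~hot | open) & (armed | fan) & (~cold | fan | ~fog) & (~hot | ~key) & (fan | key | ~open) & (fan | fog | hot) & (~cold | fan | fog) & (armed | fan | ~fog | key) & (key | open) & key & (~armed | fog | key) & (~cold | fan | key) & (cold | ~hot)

fog=T, open=F, cold=T, armed=T, fan=T, key=T, hot=F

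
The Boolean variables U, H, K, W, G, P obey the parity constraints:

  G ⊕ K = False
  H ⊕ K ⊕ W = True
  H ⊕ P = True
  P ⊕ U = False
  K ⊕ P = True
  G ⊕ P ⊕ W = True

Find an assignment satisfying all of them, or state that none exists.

UNSATISFIABLE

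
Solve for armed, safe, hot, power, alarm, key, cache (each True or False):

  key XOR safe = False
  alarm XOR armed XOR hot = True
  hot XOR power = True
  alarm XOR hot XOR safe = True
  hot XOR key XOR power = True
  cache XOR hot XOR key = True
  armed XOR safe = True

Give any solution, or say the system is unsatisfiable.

Adding constraints 2, 4, 7 mod 2: every variable appears an even number of times on the left, so the left side is 0.
But the right sides sum to 1 (mod 2). 0 ≠ 1 — the system is inconsistent.

The formula is unsatisfiable.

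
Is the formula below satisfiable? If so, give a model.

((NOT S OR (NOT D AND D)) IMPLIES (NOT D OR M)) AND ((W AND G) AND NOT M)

D = True, S = True, W = True, M = False, G = True

  (NOT S OR (NOT D AND D)) IMPLIES (NOT D OR M) = True
    NOT S OR (NOT D AND D) = False
      NOT S = False
      NOT D AND D = False
        NOT D = False
    NOT D OR M = False
      NOT D = False
  (W AND G) AND NOT M = True
    W AND G = True
    NOT M = True
Both conjuncts True, so the formula holds.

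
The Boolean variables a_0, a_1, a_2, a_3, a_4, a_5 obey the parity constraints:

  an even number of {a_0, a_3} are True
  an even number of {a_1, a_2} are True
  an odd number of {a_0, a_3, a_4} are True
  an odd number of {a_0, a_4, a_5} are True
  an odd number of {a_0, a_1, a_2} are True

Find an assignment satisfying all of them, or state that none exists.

a_0=T, a_1=T, a_2=T, a_3=T, a_4=T, a_5=T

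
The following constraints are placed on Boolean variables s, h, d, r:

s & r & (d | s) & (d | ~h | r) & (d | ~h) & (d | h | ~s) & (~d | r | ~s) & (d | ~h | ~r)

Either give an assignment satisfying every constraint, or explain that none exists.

Unit clause (s) forces s = True.
Unit clause (r) forces r = True.
Set h = False.
  then (d | h | ~s) forces d = True.
All clauses satisfied.

s: True, h: False, d: True, r: True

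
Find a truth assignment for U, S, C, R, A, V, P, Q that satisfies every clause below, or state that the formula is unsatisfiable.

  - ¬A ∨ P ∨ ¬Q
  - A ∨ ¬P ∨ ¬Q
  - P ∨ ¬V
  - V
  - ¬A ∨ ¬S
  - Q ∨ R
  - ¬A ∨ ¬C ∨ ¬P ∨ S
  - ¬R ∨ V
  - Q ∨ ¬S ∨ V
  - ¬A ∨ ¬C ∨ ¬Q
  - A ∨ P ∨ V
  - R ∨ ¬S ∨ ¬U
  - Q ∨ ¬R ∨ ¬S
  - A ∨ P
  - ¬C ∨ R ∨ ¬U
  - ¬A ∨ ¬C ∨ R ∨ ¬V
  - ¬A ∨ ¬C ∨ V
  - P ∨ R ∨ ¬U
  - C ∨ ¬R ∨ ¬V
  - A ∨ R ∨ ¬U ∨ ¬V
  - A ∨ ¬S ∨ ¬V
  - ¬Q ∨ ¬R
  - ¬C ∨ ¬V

U: False, S: False, C: False, R: False, A: True, V: True, P: True, Q: True

Unit clause (V) forces V = True.
In (¬C ∨ ¬V) only ¬C is left, so C = False.
In (P ∨ ¬V) only P is left, so P = True.
In (C ∨ ¬R ∨ ¬V) only ¬R is left, so R = False.
In (Q ∨ R) only Q is left, so Q = True.
In (A ∨ ¬P ∨ ¬Q) only A is left, so A = True.
In (¬A ∨ ¬S) only ¬S is left, so S = False.
Set U = False.
All clauses satisfied.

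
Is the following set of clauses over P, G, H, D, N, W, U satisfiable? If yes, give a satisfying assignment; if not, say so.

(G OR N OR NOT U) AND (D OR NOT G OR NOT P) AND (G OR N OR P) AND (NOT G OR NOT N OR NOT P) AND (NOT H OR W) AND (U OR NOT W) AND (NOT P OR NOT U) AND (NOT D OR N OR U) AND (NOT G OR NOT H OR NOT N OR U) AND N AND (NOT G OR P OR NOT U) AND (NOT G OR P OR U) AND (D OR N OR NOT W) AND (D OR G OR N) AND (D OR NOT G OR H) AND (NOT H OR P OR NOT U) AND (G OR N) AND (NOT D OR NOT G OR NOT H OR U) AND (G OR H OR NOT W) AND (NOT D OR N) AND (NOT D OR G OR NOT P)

P = False; G = False; H = False; D = True; N = True; W = False; U = True

Unit clause (N) forces N = True.
Set P = False.
Try G = True:
  (NOT G OR P OR NOT U) forces U = False.
  clause (NOT G OR P OR U) is falsified — backtrack.
So G = False.
Try H = True:
  (NOT H OR W) forces W = True.
  (U OR NOT W) forces U = True.
  clause (NOT H OR P OR NOT U) is falsified — backtrack.
So H = False.
  then (G OR H OR NOT W) forces W = False.
Set D = True.
Set U = True.
All clauses satisfied.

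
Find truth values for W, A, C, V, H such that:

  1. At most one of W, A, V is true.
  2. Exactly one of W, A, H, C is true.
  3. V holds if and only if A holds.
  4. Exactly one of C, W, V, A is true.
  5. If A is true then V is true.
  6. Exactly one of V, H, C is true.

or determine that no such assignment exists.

W = False, A = False, C = True, V = False, H = False

  (1) {W, A, V}: 0 true — at most one ✓
  (2) {W, A, H, C}: 1 true — exactly one ✓
  (3) V=F, A=F — same ✓
  (4) {C, W, V, A}: 1 true — exactly one ✓
  (5) A=F ⇒ V: vacuous ✓
  (6) {V, H, C}: 1 true — exactly one ✓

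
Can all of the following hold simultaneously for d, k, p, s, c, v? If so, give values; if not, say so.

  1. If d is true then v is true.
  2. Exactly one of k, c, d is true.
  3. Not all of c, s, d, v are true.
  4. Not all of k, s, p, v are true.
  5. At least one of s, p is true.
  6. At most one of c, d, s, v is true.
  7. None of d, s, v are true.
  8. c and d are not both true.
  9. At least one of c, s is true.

d=F, k=F, p=T, s=F, c=T, v=F

  (1) d=F ⇒ v: vacuous ✓
  (2) {k, c, d}: 1 true — exactly one ✓
  (3) {c, s, d, v}: 1/4 true — not all ✓
  (4) {k, s, p, v}: 1/4 true — not all ✓
  (5) {s, p}: 1 true — at least one ✓
  (6) {c, d, s, v}: 1 true — at most one ✓
  (7) {d, s, v}: 0 true — none ✓
  (8) c=T, d=F — not both ✓
  (9) {c, s}: 1 true — at least one ✓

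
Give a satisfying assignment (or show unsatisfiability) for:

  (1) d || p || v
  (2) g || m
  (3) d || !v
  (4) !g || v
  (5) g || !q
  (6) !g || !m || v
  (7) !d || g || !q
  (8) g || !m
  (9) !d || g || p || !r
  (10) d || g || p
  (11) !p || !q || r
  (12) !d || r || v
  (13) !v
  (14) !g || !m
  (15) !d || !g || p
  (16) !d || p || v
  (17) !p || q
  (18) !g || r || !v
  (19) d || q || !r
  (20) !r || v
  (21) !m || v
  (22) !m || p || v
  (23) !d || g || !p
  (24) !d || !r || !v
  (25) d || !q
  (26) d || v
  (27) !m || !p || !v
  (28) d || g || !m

Case g = True:
  (!g || v) forces v = True.
  Clause (!v) is falsified — contradiction.
Case g = False:
  (g || m) forces m = True.
  Clause (g || !m) is falsified — contradiction.
Both cases fail, so the formula is unsatisfiable.

No satisfying assignment exists.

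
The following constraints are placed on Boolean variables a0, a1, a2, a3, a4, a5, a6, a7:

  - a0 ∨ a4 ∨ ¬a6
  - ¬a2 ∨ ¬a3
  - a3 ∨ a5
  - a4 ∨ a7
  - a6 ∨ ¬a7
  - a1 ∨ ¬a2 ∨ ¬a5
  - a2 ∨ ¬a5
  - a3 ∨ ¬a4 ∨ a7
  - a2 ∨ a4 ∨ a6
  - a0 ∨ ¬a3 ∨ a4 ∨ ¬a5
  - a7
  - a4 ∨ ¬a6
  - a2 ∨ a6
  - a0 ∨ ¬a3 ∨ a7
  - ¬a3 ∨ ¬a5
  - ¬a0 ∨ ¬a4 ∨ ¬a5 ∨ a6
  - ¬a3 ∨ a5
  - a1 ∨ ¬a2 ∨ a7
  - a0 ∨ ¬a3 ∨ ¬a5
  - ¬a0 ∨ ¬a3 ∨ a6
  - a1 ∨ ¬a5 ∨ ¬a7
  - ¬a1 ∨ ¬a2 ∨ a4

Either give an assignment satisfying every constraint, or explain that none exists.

a0 = False, a1 = True, a2 = True, a3 = False, a4 = True, a5 = True, a6 = True, a7 = True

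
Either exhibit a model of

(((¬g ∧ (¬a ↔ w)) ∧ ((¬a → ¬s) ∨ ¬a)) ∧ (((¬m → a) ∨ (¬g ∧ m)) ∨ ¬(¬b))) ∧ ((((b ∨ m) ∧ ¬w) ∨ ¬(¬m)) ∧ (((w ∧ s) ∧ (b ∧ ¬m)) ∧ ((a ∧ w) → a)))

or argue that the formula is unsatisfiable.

Case b = True: the formula simplifies to ((¬g ∧ (¬a ↔ w)) ∧ ((¬a → ¬s) ∨ ¬a)) ∧ ((¬w ∨ ¬(¬m)) ∧ (((w ∧ s) ∧ ¬m) ∧ ((a ∧ w) → a))).
  w = True: simplifies to ((¬g ∧ ¬a) ∧ ((¬a → ¬s) ∨ ¬a)) ∧ (¬(¬m) ∧ ((s ∧ ¬m) ∧ (a → a))).
    m = True: the conjunct ¬m is False.
    m = False: the conjunct ¬(¬m) becomes ¬(¬False) = False.
  w = False: the conjunct w is False.
Case b = False: the conjunct b is False.
Both cases fail — unsatisfiable.

Unsatisfiable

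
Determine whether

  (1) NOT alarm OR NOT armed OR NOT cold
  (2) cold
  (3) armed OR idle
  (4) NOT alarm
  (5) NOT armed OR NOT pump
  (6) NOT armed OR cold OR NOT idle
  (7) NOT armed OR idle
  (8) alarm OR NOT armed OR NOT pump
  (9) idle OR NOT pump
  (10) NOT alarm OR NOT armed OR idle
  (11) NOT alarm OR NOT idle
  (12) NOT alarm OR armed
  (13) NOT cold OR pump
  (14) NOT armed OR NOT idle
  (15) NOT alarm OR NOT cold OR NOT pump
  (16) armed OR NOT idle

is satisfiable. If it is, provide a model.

Unsatisfiable — no assignment works.

Case alarm = True:
  Clause (NOT alarm) is falsified — contradiction.
Case alarm = False:
  (cold) forces cold = True.
  (NOT cold OR pump) forces pump = True.
  (NOT armed OR NOT pump) forces armed = False.
  (armed OR idle) forces idle = True.
  Clause (armed OR NOT idle) is falsified — contradiction.
Both cases fail, so the formula is unsatisfiable.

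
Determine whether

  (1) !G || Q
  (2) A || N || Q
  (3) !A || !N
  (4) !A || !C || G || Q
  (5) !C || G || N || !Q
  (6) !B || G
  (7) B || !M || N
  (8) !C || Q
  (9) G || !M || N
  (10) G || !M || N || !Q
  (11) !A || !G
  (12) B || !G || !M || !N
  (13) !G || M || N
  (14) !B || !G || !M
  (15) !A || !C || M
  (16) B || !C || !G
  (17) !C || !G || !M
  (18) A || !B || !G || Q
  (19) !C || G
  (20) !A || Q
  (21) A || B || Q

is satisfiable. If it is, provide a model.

Set G = True.
  then (!G || Q) forces Q = True.
  then (!A || !G) forces A = False.
Set B = False.
  then (B || !C || !G) forces C = False.
Try M = True:
  (B || !M || N) forces N = True.
  clause (B || !G || !M || !N) is falsified — backtrack.
So M = False.
  then (!G || M || N) forces N = True.
All clauses satisfied.

G = True; A = False; B = False; C = False; M = False; N = True; Q = True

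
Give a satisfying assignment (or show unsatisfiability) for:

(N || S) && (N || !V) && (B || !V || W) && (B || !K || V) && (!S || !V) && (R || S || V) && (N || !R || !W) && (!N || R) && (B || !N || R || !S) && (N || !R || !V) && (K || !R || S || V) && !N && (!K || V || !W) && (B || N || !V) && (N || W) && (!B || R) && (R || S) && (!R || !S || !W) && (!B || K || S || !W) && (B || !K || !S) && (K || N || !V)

Unit clause (!N) forces N = False.
In (N || W) only W is left, so W = True.
In (N || S) only S is left, so S = True.
In (N || !V) only !V is left, so V = False.
In (N || !R || !W) only !R is left, so R = False.
In (!K || V || !W) only !K is left, so K = False.
In (!B || R) only !B is left, so B = False.
All clauses satisfied.

N = False; R = False; S = True; B = False; V = False; K = False; W = True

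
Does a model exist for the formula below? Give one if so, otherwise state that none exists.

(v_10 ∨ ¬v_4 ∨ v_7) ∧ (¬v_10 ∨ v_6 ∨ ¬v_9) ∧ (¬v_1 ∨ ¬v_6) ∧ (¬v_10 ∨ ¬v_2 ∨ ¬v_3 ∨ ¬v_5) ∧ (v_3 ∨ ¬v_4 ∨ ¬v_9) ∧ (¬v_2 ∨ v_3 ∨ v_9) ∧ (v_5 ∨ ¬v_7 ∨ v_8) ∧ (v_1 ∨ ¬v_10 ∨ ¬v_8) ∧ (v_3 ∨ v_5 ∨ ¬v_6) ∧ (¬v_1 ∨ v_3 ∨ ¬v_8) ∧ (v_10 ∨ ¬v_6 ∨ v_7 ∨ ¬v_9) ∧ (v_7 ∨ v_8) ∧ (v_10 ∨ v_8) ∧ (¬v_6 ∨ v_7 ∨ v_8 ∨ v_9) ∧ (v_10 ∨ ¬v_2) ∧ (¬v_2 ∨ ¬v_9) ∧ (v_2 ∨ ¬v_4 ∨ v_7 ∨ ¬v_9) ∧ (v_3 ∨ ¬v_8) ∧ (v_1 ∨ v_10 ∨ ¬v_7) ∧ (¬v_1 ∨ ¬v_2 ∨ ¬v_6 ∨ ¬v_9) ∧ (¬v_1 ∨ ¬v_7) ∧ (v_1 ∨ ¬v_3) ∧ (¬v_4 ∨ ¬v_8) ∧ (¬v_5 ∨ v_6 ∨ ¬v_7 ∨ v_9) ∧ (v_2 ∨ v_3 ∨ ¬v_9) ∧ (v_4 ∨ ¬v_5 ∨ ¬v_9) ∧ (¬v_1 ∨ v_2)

v_1 = False, v_2 = False, v_3 = False, v_4 = False, v_5 = True, v_6 = True, v_7 = True, v_8 = False, v_9 = False, v_10 = True

Set v_1 = False.
  then (v_1 ∨ ¬v_3) forces v_3 = False.
  then (v_3 ∨ ¬v_8) forces v_8 = False.
  then (v_7 ∨ v_8) forces v_7 = True.
  then (v_10 ∨ v_8) forces v_10 = True.
  then (v_5 ∨ ¬v_7 ∨ v_8) forces v_5 = True.
Set v_2 = False.
  then (v_2 ∨ v_3 ∨ ¬v_9) forces v_9 = False.
  then (¬v_5 ∨ v_6 ∨ ¬v_7 ∨ v_9) forces v_6 = True.
Set v_4 = False.
All clauses satisfied.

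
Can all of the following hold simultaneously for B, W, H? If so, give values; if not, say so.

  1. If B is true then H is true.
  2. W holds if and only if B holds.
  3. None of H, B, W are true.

B: False; W: False; H: False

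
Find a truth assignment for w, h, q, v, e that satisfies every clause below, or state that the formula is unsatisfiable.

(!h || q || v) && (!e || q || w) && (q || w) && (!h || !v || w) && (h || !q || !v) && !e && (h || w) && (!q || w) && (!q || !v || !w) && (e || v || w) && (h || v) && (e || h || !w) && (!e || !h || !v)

Unit clause (!e) forces e = False.
Try w = False:
  (q || w) forces q = True.
  clause (!q || w) is falsified — backtrack.
So w = True.
  then (e || h || !w) forces h = True.
Set q = True.
  then (!q || !v || !w) forces v = False.
All clauses satisfied.

w = True, h = True, q = True, v = False, e = False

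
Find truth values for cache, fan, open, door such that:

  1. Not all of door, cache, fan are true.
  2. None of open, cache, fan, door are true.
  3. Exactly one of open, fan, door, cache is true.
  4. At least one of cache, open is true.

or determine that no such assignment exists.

Case cache = True:
  Constraint (2) is violated (cache=T) — contradiction.
Case cache = False:
  (2) forces open = False.
  Constraint (4) is violated (cache=F, open=F) — contradiction.
Both cases fail — unsatisfiable.

Unsatisfiable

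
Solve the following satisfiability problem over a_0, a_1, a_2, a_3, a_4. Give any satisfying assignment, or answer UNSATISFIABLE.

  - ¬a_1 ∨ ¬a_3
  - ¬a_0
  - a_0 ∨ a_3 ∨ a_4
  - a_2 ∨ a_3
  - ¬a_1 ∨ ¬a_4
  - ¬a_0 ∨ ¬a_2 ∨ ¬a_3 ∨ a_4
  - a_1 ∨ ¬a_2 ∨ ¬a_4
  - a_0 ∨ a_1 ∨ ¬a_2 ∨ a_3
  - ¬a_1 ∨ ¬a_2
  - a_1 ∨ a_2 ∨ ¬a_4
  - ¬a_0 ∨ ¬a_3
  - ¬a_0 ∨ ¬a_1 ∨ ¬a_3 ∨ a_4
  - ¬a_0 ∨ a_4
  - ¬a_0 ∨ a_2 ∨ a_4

a_0 = False, a_1 = False, a_2 = False, a_3 = True, a_4 = False

Unit clause (¬a_0) forces a_0 = False.
Set a_1 = False.
Set a_2 = False.
  then (a_2 ∨ a_3) forces a_3 = True.
  then (a_1 ∨ a_2 ∨ ¬a_4) forces a_4 = False.
All clauses satisfied.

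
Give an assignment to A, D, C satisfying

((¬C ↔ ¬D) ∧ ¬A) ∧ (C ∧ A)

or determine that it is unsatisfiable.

Case A = True: the conjunct ¬A is False.
Case A = False: the conjunct A is False.
Both cases fail — unsatisfiable.

Unsatisfiable — no assignment works.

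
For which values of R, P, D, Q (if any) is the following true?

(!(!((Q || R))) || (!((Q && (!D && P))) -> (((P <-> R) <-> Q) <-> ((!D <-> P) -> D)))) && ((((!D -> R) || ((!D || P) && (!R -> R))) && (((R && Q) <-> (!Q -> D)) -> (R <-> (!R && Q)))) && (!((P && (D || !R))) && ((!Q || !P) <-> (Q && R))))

Case Q = True: the formula simplifies to (((!D -> R) || ((!D || P) && (!R -> R))) && (R -> (R <-> !R))) && (!((P && (D || !R))) && (!P <-> R)).
  R = True: the conjunct R -> (R <-> !R) becomes True -> (True <-> False) = False.
  R = False: simplifies to D && (!P && P).
    P = True: the conjunct !P is False.
    P = False: the conjunct P is False.
Case Q = False: the conjunct (!Q || !P) <-> (Q && R) becomes (True || !P) <-> (False && R) = False.
Both cases fail — unsatisfiable.

The formula is unsatisfiable.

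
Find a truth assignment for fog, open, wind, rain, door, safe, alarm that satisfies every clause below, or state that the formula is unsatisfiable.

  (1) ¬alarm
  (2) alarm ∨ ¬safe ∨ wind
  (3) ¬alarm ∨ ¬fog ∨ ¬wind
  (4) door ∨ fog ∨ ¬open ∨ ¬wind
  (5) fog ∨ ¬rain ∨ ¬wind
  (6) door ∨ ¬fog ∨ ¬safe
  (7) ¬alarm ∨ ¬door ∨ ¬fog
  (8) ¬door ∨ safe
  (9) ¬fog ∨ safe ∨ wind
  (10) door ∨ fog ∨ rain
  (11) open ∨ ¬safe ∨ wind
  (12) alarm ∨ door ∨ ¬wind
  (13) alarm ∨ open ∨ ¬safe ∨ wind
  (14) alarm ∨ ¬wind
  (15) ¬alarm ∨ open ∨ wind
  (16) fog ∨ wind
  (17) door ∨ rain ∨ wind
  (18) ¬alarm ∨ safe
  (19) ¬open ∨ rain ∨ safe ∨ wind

Case alarm = True:
  Clause (¬alarm) is falsified — contradiction.
Case alarm = False:
  (alarm ∨ ¬wind) forces wind = False.
  (alarm ∨ ¬safe ∨ wind) forces safe = False.
  (¬door ∨ safe) forces door = False.
  (¬fog ∨ safe ∨ wind) forces fog = False.
  Clause (fog ∨ wind) is falsified — contradiction.
Both cases fail, so the formula is unsatisfiable.

Unsatisfiable — no assignment works.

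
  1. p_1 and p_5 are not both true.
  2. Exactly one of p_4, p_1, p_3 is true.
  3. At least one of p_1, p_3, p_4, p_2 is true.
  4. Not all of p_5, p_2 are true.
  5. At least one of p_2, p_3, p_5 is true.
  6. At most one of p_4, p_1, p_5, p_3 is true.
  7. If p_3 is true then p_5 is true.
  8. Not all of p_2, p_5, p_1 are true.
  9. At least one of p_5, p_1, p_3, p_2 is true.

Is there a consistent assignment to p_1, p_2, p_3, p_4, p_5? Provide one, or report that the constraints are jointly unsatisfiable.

p_1=T; p_2=T; p_3=F; p_4=F; p_5=F

  (1) p_1=T, p_5=F — not both ✓
  (2) {p_4, p_1, p_3}: 1 true — exactly one ✓
  (3) {p_1, p_3, p_4, p_2}: 2 true — at least one ✓
  (4) {p_5, p_2}: 1/2 true — not all ✓
  (5) {p_2, p_3, p_5}: 1 true — at least one ✓
  (6) {p_4, p_1, p_5, p_3}: 1 true — at most one ✓
  (7) p_3=F ⇒ p_5: vacuous ✓
  (8) {p_2, p_5, p_1}: 2/3 true — not all ✓
  (9) {p_5, p_1, p_3, p_2}: 2 true — at least one ✓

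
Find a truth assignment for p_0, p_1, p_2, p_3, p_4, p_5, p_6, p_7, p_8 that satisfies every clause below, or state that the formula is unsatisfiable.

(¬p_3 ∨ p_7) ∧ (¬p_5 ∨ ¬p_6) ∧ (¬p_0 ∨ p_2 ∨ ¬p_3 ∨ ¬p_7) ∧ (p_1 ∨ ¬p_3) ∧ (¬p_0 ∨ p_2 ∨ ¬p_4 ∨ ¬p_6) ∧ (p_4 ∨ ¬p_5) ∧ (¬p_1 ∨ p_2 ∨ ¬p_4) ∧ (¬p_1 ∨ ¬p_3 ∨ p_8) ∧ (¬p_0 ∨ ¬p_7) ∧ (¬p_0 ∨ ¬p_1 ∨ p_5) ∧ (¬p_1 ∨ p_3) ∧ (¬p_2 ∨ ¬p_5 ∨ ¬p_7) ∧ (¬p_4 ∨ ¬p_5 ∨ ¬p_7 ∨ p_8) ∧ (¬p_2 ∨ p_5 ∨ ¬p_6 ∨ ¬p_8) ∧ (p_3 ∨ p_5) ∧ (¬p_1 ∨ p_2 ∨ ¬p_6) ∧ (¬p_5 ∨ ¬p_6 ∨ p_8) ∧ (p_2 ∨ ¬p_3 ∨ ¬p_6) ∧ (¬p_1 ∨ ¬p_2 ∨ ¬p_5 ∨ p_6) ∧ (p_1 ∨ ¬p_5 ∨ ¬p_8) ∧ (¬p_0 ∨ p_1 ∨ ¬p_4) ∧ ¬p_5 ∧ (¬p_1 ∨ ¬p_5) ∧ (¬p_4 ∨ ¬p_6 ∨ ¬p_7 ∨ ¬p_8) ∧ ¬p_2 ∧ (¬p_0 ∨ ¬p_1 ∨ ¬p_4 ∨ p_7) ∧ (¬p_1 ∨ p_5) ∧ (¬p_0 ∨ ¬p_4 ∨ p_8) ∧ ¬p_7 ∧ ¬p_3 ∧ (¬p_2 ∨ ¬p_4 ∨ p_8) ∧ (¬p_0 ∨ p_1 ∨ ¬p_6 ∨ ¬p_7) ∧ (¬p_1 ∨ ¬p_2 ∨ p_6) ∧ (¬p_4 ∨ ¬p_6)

UNSATISFIABLE

Case p_5 = True:
  Clause (¬p_5) is falsified — contradiction.
Case p_5 = False:
  (p_3 ∨ p_5) forces p_3 = True.
  Clause (¬p_3) is falsified — contradiction.
Both cases fail, so the formula is unsatisfiable.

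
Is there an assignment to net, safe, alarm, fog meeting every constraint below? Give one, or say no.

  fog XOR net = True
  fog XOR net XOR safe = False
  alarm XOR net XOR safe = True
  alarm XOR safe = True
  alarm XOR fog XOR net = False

Adding constraints 2, 4, 5 mod 2: every variable appears an even number of times on the left, so the left side is 0.
But the right sides sum to 1 (mod 2). 0 ≠ 1 — the system is inconsistent.

UNSATISFIABLE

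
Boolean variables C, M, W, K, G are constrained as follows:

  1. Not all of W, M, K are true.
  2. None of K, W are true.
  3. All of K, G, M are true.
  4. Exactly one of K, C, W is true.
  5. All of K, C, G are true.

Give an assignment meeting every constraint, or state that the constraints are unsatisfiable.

The formula is unsatisfiable.

Case K = True:
  Constraint (2) is violated (K=T) — contradiction.
Case K = False:
  Constraint (3) is violated (K=F) — contradiction.
Both cases fail — unsatisfiable.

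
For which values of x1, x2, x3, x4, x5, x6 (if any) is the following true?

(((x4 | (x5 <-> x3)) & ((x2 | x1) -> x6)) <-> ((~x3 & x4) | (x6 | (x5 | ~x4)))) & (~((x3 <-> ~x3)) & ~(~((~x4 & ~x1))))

x1: False; x2: True; x3: True; x4: False; x5: True; x6: True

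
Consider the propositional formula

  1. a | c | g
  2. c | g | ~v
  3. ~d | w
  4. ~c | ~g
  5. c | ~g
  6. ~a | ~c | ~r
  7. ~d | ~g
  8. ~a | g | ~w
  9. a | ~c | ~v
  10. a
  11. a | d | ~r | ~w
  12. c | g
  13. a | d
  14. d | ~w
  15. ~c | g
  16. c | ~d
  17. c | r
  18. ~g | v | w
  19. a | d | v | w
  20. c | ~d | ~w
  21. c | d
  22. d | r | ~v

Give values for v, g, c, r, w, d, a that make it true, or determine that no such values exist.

Case c = True:
  (~c | ~g) forces g = False.
  Clause (~c | g) is falsified — contradiction.
Case c = False:
  (c | ~g) forces g = False.
  Clause (c | g) is falsified — contradiction.
Both cases fail, so the formula is unsatisfiable.

The formula is unsatisfiable.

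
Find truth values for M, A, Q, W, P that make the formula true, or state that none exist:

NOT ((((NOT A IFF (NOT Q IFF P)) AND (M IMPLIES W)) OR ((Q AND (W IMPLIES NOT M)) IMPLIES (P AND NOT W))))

M=F, A=F, Q=T, W=T, P=T

  NOT ((((NOT A IFF (NOT Q IFF P)) AND (M IMPLIES W)) OR ((Q AND (W IMPLIES NOT M)) IMPLIES (P AND NOT W)))) = True
    ((NOT A IFF (NOT Q IFF P)) AND (M IMPLIES W)) OR ((Q AND (W IMPLIES NOT M)) IMPLIES (P AND NOT W)) = False
      (NOT A IFF (NOT Q IFF P)) AND (M IMPLIES W) = False
        NOT A IFF (NOT Q IFF P) = False
          NOT A = True
          NOT Q IFF P = False
            NOT Q = False
        M IMPLIES W = True
      (Q AND (W IMPLIES NOT M)) IMPLIES (P AND NOT W) = False
        Q AND (W IMPLIES NOT M) = True
          W IMPLIES NOT M = True
            NOT M = True
        P AND NOT W = False
          NOT W = False
The formula evaluates to True.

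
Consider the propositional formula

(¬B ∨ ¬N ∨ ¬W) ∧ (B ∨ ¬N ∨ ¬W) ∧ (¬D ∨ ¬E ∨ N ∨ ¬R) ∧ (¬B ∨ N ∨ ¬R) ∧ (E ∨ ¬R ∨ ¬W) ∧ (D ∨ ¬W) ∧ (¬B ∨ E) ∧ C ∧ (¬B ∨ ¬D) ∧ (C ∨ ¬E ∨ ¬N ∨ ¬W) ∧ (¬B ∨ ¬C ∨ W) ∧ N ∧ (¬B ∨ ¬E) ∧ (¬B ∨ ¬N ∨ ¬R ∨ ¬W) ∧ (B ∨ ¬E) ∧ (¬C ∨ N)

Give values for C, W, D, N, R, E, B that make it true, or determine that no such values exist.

C = True, W = False, D = True, N = True, R = False, E = False, B = False

Unit clause (C) forces C = True.
Unit clause (N) forces N = True.
Try W = True:
  (¬B ∨ ¬N ∨ ¬W) forces B = False.
  clause (B ∨ ¬N ∨ ¬W) is falsified — backtrack.
So W = False.
  then (¬B ∨ ¬C ∨ W) forces B = False.
  then (B ∨ ¬E) forces E = False.
Set D = True.
Set R = False.
All clauses satisfied.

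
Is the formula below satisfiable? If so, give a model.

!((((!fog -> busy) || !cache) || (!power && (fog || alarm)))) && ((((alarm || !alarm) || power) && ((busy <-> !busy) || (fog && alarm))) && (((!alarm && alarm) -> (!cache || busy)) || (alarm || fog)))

Unsatisfiable — no assignment works.

Case fog = True: the conjunct !((((!fog -> busy) || !cache) || (!power && (fog || alarm)))) becomes !((True || !power)) = False.
Case fog = False: the formula simplifies to !(((busy || !cache) || (!power && alarm))) && ((((alarm || !alarm) || power) && (busy <-> !busy)) && (((!alarm && alarm) -> (!cache || busy)) || alarm)).
  busy = True: the conjunct !(((busy || !cache) || (!power && alarm))) becomes !((True || (!power && alarm))) = False.
  busy = False: the conjunct busy <-> !busy becomes False <-> !False = False.
Both cases fail — unsatisfiable.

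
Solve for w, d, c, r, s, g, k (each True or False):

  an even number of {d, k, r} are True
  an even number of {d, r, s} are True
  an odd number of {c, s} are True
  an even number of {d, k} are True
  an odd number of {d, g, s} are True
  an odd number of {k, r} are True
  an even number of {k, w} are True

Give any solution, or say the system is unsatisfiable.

w = True, d = True, c = False, r = False, s = True, g = True, k = True

{d, k, r}: 2 true → even ✓
{d, r, s}: 2 true → even ✓
{c, s}: 1 true → odd ✓
{d, k}: 2 true → even ✓
{d, g, s}: 3 true → odd ✓
{k, r}: 1 true → odd ✓
{k, w}: 2 true → even ✓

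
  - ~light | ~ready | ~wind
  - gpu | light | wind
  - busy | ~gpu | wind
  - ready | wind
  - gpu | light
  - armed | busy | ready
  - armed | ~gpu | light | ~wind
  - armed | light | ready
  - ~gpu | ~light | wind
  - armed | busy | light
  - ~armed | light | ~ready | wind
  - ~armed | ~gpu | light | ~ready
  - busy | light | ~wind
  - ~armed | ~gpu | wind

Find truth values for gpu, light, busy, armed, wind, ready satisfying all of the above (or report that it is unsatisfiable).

gpu=F, light=T, busy=T, armed=F, wind=F, ready=T

Set gpu = False.
  then (gpu | light) forces light = True.
Set busy = True.
Set armed = False.
Set wind = False.
  then (ready | wind) forces ready = True.
All clauses satisfied.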